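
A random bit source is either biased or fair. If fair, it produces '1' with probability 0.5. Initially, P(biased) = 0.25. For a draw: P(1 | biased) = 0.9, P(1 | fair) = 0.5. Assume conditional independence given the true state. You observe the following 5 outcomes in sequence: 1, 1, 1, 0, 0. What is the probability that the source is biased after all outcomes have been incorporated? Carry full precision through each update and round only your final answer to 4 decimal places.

0.0721

After '1': P(biased) = 0.9·0.2500 / (0.9·0.2500 + 0.5·0.7500) ≈ 0.3750
After '1': P(biased) = 0.9·0.3750 / (0.9·0.3750 + 0.5·0.6250) ≈ 0.5192
After '1': P(biased) = 0.9·0.5192 / (0.9·0.5192 + 0.5·0.4808) ≈ 0.6603
After '0': P(biased) = 0.1·0.6603 / (0.1·0.6603 + 0.5·0.3397) ≈ 0.2800
After '0': P(biased) = 0.1·0.2800 / (0.1·0.2800 + 0.5·0.7200) ≈ 0.0721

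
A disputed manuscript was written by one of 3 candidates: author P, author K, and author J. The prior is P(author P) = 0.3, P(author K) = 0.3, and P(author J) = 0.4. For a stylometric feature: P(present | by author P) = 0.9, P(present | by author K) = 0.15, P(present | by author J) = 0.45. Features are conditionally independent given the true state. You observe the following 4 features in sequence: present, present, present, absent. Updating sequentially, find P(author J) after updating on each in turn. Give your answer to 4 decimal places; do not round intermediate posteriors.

0.4686

After 'present': normaliser = 0.9·0.3000 + 0.15·0.3000 + 0.45·0.4000; P(author P) ≈ 0.5455, P(author K) ≈ 0.0909, P(author J) ≈ 0.3636
After 'present': normaliser = 0.9·0.5455 + 0.15·0.0909 + 0.45·0.3636; P(author P) ≈ 0.7347, P(author K) ≈ 0.0204, P(author J) ≈ 0.2449
After 'present': normaliser = 0.9·0.7347 + 0.15·0.0204 + 0.45·0.2449; P(author P) ≈ 0.8538, P(author K) ≈ 0.0040, P(author J) ≈ 0.1423
After 'absent': normaliser = 0.1·0.8538 + 0.85·0.0040 + 0.55·0.1423; P(author P) ≈ 0.5112, P(author K) ≈ 0.0201, P(author J) ≈ 0.4686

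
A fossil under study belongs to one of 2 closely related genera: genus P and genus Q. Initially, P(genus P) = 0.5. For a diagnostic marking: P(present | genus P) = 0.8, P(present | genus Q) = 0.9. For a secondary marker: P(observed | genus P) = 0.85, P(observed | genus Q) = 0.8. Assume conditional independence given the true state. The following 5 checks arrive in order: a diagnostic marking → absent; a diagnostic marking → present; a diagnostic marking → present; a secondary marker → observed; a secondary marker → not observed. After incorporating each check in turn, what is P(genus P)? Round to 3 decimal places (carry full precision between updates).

0.557

After a diagnostic marking='absent': P(genus P) = 0.2·0.5000 / (0.2·0.5000 + 0.1·0.5000) ≈ 0.6667
After a diagnostic marking='present': P(genus P) = 0.8·0.6667 / (0.8·0.6667 + 0.9·0.3333) ≈ 0.6400
After a diagnostic marking='present': P(genus P) = 0.8·0.6400 / (0.8·0.6400 + 0.9·0.3600) ≈ 0.6124
After a secondary marker='observed': P(genus P) = 0.85·0.6124 / (0.85·0.6124 + 0.8·0.3876) ≈ 0.6267
After a secondary marker='not observed': P(genus P) = 0.15·0.6267 / (0.15·0.6267 + 0.2·0.3733) ≈ 0.5574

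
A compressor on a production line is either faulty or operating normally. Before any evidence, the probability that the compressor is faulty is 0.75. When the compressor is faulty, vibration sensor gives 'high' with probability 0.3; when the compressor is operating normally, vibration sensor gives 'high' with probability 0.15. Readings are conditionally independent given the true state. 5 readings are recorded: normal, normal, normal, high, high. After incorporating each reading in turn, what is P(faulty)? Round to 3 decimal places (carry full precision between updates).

0.870

After 'normal': P(faulty) = 0.7·0.7500 / (0.7·0.7500 + 0.85·0.2500) ≈ 0.7119
After 'normal': P(faulty) = 0.7·0.7119 / (0.7·0.7119 + 0.85·0.2881) ≈ 0.6705
After 'normal': P(faulty) = 0.7·0.6705 / (0.7·0.6705 + 0.85·0.3295) ≈ 0.6262
After 'high': P(faulty) = 0.3·0.6262 / (0.3·0.6262 + 0.15·0.3738) ≈ 0.7702
After 'high': P(faulty) = 0.3·0.7702 / (0.3·0.7702 + 0.15·0.2298) ≈ 0.8702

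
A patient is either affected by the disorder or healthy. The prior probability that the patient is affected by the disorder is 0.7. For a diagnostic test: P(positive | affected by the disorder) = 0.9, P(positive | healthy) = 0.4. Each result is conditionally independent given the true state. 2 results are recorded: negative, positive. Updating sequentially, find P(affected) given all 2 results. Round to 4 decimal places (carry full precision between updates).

After 'negative': P(affected) = 0.1·0.7000 / (0.1·0.7000 + 0.6·0.3000) ≈ 0.2800
After 'positive': P(affected) = 0.9·0.2800 / (0.9·0.2800 + 0.4·0.7200) ≈ 0.4667

0.4667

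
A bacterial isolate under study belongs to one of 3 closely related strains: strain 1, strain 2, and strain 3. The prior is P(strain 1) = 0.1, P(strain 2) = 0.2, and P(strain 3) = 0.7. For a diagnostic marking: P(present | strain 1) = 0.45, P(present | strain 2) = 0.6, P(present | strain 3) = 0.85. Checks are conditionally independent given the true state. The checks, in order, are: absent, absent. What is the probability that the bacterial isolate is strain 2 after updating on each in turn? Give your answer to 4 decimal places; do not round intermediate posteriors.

0.4103

After 'absent': normaliser = 0.55·0.1000 + 0.4·0.2000 + 0.15·0.7000; P(strain 1) ≈ 0.2292, P(strain 2) ≈ 0.3333, P(strain 3) ≈ 0.4375
After 'absent': normaliser = 0.55·0.2292 + 0.4·0.3333 + 0.15·0.4375; P(strain 1) ≈ 0.3878, P(strain 2) ≈ 0.4103, P(strain 3) ≈ 0.2019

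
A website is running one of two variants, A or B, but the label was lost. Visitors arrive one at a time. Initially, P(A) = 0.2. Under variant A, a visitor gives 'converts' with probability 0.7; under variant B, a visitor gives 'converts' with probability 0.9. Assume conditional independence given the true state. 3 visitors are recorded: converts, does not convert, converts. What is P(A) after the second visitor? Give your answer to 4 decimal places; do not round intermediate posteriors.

0.3684

After 'converts': P(A) = 0.7·0.2000 / (0.7·0.2000 + 0.9·0.8000) ≈ 0.1628
After 'does not convert': P(A) = 0.3·0.1628 / (0.3·0.1628 + 0.1·0.8372) ≈ 0.3684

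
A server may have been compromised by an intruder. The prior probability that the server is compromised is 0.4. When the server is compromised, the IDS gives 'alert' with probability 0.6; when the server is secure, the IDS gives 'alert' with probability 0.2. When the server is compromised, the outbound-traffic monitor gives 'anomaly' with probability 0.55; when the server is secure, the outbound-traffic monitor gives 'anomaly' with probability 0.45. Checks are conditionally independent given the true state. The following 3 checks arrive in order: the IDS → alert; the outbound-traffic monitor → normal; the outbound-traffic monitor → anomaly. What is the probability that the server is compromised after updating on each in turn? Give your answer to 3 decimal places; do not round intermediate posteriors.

0.667

After the IDS='alert': P(compromised) = 0.6·0.4000 / (0.6·0.4000 + 0.2·0.6000) ≈ 0.6667
After the outbound-traffic monitor='normal': P(compromised) = 0.45·0.6667 / (0.45·0.6667 + 0.55·0.3333) ≈ 0.6207
After the outbound-traffic monitor='anomaly': P(compromised) = 0.55·0.6207 / (0.55·0.6207 + 0.45·0.3793) ≈ 0.6667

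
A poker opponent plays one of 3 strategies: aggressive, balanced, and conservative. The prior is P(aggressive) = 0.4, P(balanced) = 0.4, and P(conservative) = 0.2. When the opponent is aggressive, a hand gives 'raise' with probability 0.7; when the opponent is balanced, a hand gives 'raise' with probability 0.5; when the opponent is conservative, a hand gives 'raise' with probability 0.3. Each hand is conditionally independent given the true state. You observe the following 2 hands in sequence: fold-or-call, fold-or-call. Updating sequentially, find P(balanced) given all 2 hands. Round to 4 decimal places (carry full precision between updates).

After 'fold-or-call': normaliser = 0.3·0.4000 + 0.5·0.4000 + 0.7·0.2000; P(aggressive) ≈ 0.2609, P(balanced) ≈ 0.4348, P(conservative) ≈ 0.3043
After 'fold-or-call': normaliser = 0.3·0.2609 + 0.5·0.4348 + 0.7·0.3043; P(aggressive) ≈ 0.1538, P(balanced) ≈ 0.4274, P(conservative) ≈ 0.4188

0.4274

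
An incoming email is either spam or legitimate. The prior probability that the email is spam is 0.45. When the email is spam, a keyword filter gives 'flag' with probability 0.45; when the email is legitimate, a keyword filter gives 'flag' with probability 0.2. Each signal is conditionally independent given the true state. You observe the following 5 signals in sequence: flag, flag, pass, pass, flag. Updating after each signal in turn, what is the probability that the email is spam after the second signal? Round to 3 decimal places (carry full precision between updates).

0.806

Apply Bayes' rule sequentially, carrying P(spam) forward.
After 'flag': P(spam) = 0.45·0.4500 / (0.45·0.4500 + 0.2·0.5500) ≈ 0.6480
After 'flag': P(spam) = 0.45·0.6480 / (0.45·0.6480 + 0.2·0.3520) ≈ 0.8055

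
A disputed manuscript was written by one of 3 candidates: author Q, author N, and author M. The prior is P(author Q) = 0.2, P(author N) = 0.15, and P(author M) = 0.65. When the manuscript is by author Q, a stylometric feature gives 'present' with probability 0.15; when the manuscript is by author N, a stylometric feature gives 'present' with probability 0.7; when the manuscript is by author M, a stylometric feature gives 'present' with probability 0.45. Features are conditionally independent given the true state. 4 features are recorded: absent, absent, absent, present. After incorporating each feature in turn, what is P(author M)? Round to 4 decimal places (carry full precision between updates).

0.6960

After 'absent': normaliser = 0.85·0.2000 + 0.3·0.1500 + 0.55·0.6500; P(author Q) ≈ 0.2969, P(author N) ≈ 0.0786, P(author M) ≈ 0.6245
After 'absent': normaliser = 0.85·0.2969 + 0.3·0.0786 + 0.55·0.6245; P(author Q) ≈ 0.4075, P(author N) ≈ 0.0381, P(author M) ≈ 0.5545
After 'absent': normaliser = 0.85·0.4075 + 0.3·0.0381 + 0.55·0.5545; P(author Q) ≈ 0.5226, P(author N) ≈ 0.0172, P(author M) ≈ 0.4601
After 'present': normaliser = 0.15·0.5226 + 0.7·0.0172 + 0.45·0.4601; P(author Q) ≈ 0.2635, P(author N) ≈ 0.0405, P(author M) ≈ 0.6960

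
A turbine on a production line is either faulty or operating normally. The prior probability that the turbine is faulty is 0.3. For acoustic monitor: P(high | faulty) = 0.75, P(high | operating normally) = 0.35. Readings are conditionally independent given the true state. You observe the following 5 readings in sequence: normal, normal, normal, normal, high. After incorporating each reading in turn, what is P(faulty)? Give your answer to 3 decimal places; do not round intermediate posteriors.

After 'normal': P(faulty) = 0.25·0.3000 / (0.25·0.3000 + 0.65·0.7000) ≈ 0.1415
After 'normal': P(faulty) = 0.25·0.1415 / (0.25·0.1415 + 0.65·0.8585) ≈ 0.0596
After 'normal': P(faulty) = 0.25·0.0596 / (0.25·0.0596 + 0.65·0.9404) ≈ 0.0238
After 'normal': P(faulty) = 0.25·0.0238 / (0.25·0.0238 + 0.65·0.9762) ≈ 0.0093
After 'high': P(faulty) = 0.75·0.0093 / (0.75·0.0093 + 0.35·0.9907) ≈ 0.0197

0.020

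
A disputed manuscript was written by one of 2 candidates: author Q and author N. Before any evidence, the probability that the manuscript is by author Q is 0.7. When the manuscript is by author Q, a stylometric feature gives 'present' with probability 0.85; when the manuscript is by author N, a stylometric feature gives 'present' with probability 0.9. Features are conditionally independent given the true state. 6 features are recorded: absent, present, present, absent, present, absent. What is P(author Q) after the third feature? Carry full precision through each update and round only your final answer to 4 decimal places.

0.7574

After 'absent': P(author Q) = 0.15·0.7000 / (0.15·0.7000 + 0.1·0.3000) ≈ 0.7778
After 'present': P(author Q) = 0.85·0.7778 / (0.85·0.7778 + 0.9·0.2222) ≈ 0.7677
After 'present': P(author Q) = 0.85·0.7677 / (0.85·0.7677 + 0.9·0.2323) ≈ 0.7574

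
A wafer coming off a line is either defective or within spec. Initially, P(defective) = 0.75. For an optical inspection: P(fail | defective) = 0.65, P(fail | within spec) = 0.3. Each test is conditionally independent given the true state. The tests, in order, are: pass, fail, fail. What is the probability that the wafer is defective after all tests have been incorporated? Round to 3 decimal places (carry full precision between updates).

0.876

After 'pass': P(defective) = 0.35·0.7500 / (0.35·0.7500 + 0.7·0.2500) ≈ 0.6000
After 'fail': P(defective) = 0.65·0.6000 / (0.65·0.6000 + 0.3·0.4000) ≈ 0.7647
After 'fail': P(defective) = 0.65·0.7647 / (0.65·0.7647 + 0.3·0.2353) ≈ 0.8756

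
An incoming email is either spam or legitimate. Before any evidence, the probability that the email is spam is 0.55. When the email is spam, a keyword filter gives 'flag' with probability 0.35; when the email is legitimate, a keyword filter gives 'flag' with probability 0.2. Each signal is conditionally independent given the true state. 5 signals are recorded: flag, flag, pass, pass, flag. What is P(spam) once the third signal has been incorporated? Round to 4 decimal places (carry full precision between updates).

0.7526

After 'flag': P(spam) = 0.35·0.5500 / (0.35·0.5500 + 0.2·0.4500) ≈ 0.6814
After 'flag': P(spam) = 0.35·0.6814 / (0.35·0.6814 + 0.2·0.3186) ≈ 0.7892
After 'pass': P(spam) = 0.65·0.7892 / (0.65·0.7892 + 0.8·0.2108) ≈ 0.7526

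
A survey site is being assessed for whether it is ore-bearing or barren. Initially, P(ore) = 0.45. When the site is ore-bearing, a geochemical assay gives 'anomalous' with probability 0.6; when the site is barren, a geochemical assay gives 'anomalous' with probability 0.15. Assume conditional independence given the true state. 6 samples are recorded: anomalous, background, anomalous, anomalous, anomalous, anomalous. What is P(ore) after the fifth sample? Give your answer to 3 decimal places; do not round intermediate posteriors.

After 'anomalous': P(ore) = 0.6·0.4500 / (0.6·0.4500 + 0.15·0.5500) ≈ 0.7660
After 'background': P(ore) = 0.4·0.7660 / (0.4·0.7660 + 0.85·0.2340) ≈ 0.6063
After 'anomalous': P(ore) = 0.6·0.6063 / (0.6·0.6063 + 0.15·0.3937) ≈ 0.8603
After 'anomalous': P(ore) = 0.6·0.8603 / (0.6·0.8603 + 0.15·0.1397) ≈ 0.9610
After 'anomalous': P(ore) = 0.6·0.9610 / (0.6·0.9610 + 0.15·0.0390) ≈ 0.9900

0.990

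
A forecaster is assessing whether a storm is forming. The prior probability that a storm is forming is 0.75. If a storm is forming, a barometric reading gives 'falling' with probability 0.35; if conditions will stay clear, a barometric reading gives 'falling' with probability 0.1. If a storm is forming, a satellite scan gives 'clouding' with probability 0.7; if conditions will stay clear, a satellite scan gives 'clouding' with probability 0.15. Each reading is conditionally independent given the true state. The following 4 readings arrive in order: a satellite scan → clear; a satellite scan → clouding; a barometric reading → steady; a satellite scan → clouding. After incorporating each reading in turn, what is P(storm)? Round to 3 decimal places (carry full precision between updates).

After a satellite scan='clear': P(storm) = 0.3·0.7500 / (0.3·0.7500 + 0.85·0.2500) ≈ 0.5143
After a satellite scan='clouding': P(storm) = 0.7·0.5143 / (0.7·0.5143 + 0.15·0.4857) ≈ 0.8317
After a barometric reading='steady': P(storm) = 0.65·0.8317 / (0.65·0.8317 + 0.9·0.1683) ≈ 0.7811
After a satellite scan='clouding': P(storm) = 0.7·0.7811 / (0.7·0.7811 + 0.15·0.2189) ≈ 0.9434

0.943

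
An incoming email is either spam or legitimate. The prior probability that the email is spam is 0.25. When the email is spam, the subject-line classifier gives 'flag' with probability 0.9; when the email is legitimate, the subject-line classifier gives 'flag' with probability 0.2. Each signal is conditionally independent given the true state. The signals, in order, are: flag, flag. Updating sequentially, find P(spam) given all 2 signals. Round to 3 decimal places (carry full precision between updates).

0.871

After 'flag': P(spam) = 0.9·0.2500 / (0.9·0.2500 + 0.2·0.7500) ≈ 0.6000
After 'flag': P(spam) = 0.9·0.6000 / (0.9·0.6000 + 0.2·0.4000) ≈ 0.8710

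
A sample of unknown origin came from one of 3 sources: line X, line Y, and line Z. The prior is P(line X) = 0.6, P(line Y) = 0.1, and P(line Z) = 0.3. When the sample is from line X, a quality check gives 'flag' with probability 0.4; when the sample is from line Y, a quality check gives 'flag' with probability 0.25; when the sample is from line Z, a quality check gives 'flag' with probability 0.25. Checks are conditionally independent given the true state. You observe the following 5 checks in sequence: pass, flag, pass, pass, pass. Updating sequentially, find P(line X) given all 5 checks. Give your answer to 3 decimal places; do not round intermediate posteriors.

After 'pass': normaliser = 0.6·0.6000 + 0.75·0.1000 + 0.75·0.3000; P(line X) ≈ 0.5455, P(line Y) ≈ 0.1136, P(line Z) ≈ 0.3409
After 'flag': normaliser = 0.4·0.5455 + 0.25·0.1136 + 0.25·0.3409; P(line X) ≈ 0.6575, P(line Y) ≈ 0.0856, P(line Z) ≈ 0.2568
After 'pass': normaliser = 0.6·0.6575 + 0.75·0.0856 + 0.75·0.2568; P(line X) ≈ 0.6057, P(line Y) ≈ 0.0986, P(line Z) ≈ 0.2957
After 'pass': normaliser = 0.6·0.6057 + 0.75·0.0986 + 0.75·0.2957; P(line X) ≈ 0.5513, P(line Y) ≈ 0.1122, P(line Z) ≈ 0.3365
After 'pass': normaliser = 0.6·0.5513 + 0.75·0.1122 + 0.75·0.3365; P(line X) ≈ 0.4957, P(line Y) ≈ 0.1261, P(line Z) ≈ 0.3782

0.496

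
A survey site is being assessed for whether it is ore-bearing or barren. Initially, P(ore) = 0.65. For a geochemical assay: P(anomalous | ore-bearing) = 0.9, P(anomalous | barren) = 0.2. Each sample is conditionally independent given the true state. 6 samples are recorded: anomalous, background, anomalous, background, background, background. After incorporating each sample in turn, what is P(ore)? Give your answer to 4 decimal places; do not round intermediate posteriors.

0.0091

After 'anomalous': P(ore) = 0.9·0.6500 / (0.9·0.6500 + 0.2·0.3500) ≈ 0.8931
After 'background': P(ore) = 0.1·0.8931 / (0.1·0.8931 + 0.8·0.1069) ≈ 0.5109
After 'anomalous': P(ore) = 0.9·0.5109 / (0.9·0.5109 + 0.2·0.4891) ≈ 0.8246
After 'background': P(ore) = 0.1·0.8246 / (0.1·0.8246 + 0.8·0.1754) ≈ 0.3701
After 'background': P(ore) = 0.1·0.3701 / (0.1·0.3701 + 0.8·0.6299) ≈ 0.0684
After 'background': P(ore) = 0.1·0.0684 / (0.1·0.0684 + 0.8·0.9316) ≈ 0.0091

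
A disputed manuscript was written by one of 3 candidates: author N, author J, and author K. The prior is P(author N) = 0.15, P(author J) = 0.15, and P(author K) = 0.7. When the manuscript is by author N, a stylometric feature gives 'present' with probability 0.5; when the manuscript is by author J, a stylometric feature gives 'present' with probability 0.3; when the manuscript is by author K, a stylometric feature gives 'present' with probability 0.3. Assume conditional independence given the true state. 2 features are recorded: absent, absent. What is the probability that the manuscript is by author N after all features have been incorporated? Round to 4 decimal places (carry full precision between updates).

0.0826

After 'absent': normaliser = 0.5·0.1500 + 0.7·0.1500 + 0.7·0.7000; P(author N) ≈ 0.1119, P(author J) ≈ 0.1567, P(author K) ≈ 0.7313
After 'absent': normaliser = 0.5·0.1119 + 0.7·0.1567 + 0.7·0.7313; P(author N) ≈ 0.0826, P(author J) ≈ 0.1619, P(author K) ≈ 0.7555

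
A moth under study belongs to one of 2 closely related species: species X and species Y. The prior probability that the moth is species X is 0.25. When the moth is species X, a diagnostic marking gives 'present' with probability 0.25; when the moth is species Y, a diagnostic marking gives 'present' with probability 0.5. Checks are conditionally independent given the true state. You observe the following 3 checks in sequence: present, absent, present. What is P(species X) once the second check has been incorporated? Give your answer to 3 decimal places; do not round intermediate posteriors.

Apply Bayes' rule sequentially, carrying P(species X) forward.
After 'present': P(species X) = 0.25·0.2500 / (0.25·0.2500 + 0.5·0.7500) ≈ 0.1429
After 'absent': P(species X) = 0.75·0.1429 / (0.75·0.1429 + 0.5·0.8571) ≈ 0.2000

0.200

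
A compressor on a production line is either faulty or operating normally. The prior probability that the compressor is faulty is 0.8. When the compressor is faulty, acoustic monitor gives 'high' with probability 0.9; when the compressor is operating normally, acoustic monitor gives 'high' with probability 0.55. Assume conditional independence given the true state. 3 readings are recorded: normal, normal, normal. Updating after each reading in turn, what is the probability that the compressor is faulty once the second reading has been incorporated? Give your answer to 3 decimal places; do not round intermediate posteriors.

After 'normal': P(faulty) = 0.1·0.8000 / (0.1·0.8000 + 0.45·0.2000) ≈ 0.4706
After 'normal': P(faulty) = 0.1·0.4706 / (0.1·0.4706 + 0.45·0.5294) ≈ 0.1649

0.165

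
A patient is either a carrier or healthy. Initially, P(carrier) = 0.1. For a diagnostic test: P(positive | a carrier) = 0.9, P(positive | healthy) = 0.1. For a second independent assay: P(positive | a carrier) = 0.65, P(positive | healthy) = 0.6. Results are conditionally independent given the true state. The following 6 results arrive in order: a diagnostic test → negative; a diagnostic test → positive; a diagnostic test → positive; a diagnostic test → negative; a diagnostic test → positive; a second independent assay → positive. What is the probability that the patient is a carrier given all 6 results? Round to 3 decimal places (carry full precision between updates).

0.520

After a diagnostic test='negative': P(carrier) = 0.1·0.1000 / (0.1·0.1000 + 0.9·0.9000) ≈ 0.0122
After a diagnostic test='positive': P(carrier) = 0.9·0.0122 / (0.9·0.0122 + 0.1·0.9878) ≈ 0.1000
After a diagnostic test='positive': P(carrier) = 0.9·0.1000 / (0.9·0.1000 + 0.1·0.9000) ≈ 0.5000
After a diagnostic test='negative': P(carrier) = 0.1·0.5000 / (0.1·0.5000 + 0.9·0.5000) ≈ 0.1000
After a diagnostic test='positive': P(carrier) = 0.9·0.1000 / (0.9·0.1000 + 0.1·0.9000) ≈ 0.5000
After a second independent assay='positive': P(carrier) = 0.65·0.5000 / (0.65·0.5000 + 0.6·0.5000) ≈ 0.5200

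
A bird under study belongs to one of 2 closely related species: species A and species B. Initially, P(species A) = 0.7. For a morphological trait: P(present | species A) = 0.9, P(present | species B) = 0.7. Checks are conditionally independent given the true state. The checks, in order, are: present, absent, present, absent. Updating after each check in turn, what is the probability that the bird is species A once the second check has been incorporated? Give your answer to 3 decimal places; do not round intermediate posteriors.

After 'present': P(species A) = 0.9·0.7000 / (0.9·0.7000 + 0.7·0.3000) ≈ 0.7500
After 'absent': P(species A) = 0.1·0.7500 / (0.1·0.7500 + 0.3·0.2500) ≈ 0.5000

0.500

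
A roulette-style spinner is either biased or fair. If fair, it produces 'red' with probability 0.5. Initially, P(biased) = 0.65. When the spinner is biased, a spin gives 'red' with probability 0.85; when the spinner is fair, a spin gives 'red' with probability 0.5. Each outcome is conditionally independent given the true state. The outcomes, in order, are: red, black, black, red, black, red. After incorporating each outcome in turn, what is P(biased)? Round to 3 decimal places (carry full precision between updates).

After 'red': P(biased) = 0.85·0.6500 / (0.85·0.6500 + 0.5·0.3500) ≈ 0.7595
After 'black': P(biased) = 0.15·0.7595 / (0.15·0.7595 + 0.5·0.2405) ≈ 0.4864
After 'black': P(biased) = 0.15·0.4864 / (0.15·0.4864 + 0.5·0.5136) ≈ 0.2213
After 'red': P(biased) = 0.85·0.2213 / (0.85·0.2213 + 0.5·0.7787) ≈ 0.3257
After 'black': P(biased) = 0.15·0.3257 / (0.15·0.3257 + 0.5·0.6743) ≈ 0.1266
After 'red': P(biased) = 0.85·0.1266 / (0.85·0.1266 + 0.5·0.8734) ≈ 0.1977

0.198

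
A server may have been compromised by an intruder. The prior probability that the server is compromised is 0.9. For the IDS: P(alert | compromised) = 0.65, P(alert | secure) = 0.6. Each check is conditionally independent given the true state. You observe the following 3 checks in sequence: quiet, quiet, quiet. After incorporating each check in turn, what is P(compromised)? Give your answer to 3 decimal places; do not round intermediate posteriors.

Apply Bayes' rule sequentially, carrying P(compromised) forward.
After 'quiet': P(compromised) = 0.35·0.9000 / (0.35·0.9000 + 0.4·0.1000) ≈ 0.8873
After 'quiet': P(compromised) = 0.35·0.8873 / (0.35·0.8873 + 0.4·0.1127) ≈ 0.8733
After 'quiet': P(compromised) = 0.35·0.8733 / (0.35·0.8733 + 0.4·0.1267) ≈ 0.8577

0.858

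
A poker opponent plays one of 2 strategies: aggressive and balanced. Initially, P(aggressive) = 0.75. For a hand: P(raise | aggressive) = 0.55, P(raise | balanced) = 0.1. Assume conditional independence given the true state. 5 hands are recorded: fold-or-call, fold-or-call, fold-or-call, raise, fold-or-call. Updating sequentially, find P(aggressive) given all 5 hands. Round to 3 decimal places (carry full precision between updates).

0.508

After 'fold-or-call': P(aggressive) = 0.45·0.7500 / (0.45·0.7500 + 0.9·0.2500) ≈ 0.6000
After 'fold-or-call': P(aggressive) = 0.45·0.6000 / (0.45·0.6000 + 0.9·0.4000) ≈ 0.4286
After 'fold-or-call': P(aggressive) = 0.45·0.4286 / (0.45·0.4286 + 0.9·0.5714) ≈ 0.2727
After 'raise': P(aggressive) = 0.55·0.2727 / (0.55·0.2727 + 0.1·0.7273) ≈ 0.6735
After 'fold-or-call': P(aggressive) = 0.45·0.6735 / (0.45·0.6735 + 0.9·0.3265) ≈ 0.5077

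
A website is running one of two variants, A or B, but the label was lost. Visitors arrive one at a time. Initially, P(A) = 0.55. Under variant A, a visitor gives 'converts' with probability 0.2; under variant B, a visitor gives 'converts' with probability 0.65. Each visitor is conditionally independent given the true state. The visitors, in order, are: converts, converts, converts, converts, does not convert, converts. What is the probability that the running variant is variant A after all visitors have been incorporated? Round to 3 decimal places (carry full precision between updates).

0.008

Apply Bayes' rule sequentially, carrying P(A) forward.
After 'converts': P(A) = 0.2·0.5500 / (0.2·0.5500 + 0.65·0.4500) ≈ 0.2733
After 'converts': P(A) = 0.2·0.2733 / (0.2·0.2733 + 0.65·0.7267) ≈ 0.1037
After 'converts': P(A) = 0.2·0.1037 / (0.2·0.1037 + 0.65·0.8963) ≈ 0.0344
After 'converts': P(A) = 0.2·0.0344 / (0.2·0.0344 + 0.65·0.9656) ≈ 0.0108
After 'does not convert': P(A) = 0.8·0.0108 / (0.8·0.0108 + 0.35·0.9892) ≈ 0.0244
After 'converts': P(A) = 0.2·0.0244 / (0.2·0.0244 + 0.65·0.9756) ≈ 0.0076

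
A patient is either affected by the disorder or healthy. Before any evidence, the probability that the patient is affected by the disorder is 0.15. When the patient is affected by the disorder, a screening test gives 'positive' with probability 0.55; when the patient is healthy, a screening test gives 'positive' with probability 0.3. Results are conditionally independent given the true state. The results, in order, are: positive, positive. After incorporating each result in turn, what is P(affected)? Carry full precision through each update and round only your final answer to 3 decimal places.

After 'positive': P(affected) = 0.55·0.1500 / (0.55·0.1500 + 0.3·0.8500) ≈ 0.2444
After 'positive': P(affected) = 0.55·0.2444 / (0.55·0.2444 + 0.3·0.7556) ≈ 0.3723

0.372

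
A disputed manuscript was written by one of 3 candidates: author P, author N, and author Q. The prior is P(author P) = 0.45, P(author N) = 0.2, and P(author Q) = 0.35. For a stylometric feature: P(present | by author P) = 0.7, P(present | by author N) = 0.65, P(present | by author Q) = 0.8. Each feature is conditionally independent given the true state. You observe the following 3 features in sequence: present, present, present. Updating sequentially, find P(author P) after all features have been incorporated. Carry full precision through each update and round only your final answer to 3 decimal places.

0.397

After 'present': normaliser = 0.7·0.4500 + 0.65·0.2000 + 0.8·0.3500; P(author P) ≈ 0.4345, P(author N) ≈ 0.1793, P(author Q) ≈ 0.3862
After 'present': normaliser = 0.7·0.4345 + 0.65·0.1793 + 0.8·0.3862; P(author P) ≈ 0.4168, P(author N) ≈ 0.1597, P(author Q) ≈ 0.4234
After 'present': normaliser = 0.7·0.4168 + 0.65·0.1597 + 0.8·0.4234; P(author P) ≈ 0.3973, P(author N) ≈ 0.1414, P(author Q) ≈ 0.4613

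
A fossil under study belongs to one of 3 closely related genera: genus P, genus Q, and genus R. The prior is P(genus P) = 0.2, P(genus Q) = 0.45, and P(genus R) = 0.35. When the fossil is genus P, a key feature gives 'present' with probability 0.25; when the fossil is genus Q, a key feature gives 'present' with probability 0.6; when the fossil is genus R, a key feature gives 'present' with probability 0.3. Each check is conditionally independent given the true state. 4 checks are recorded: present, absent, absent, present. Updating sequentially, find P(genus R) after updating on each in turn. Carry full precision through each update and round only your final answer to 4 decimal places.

Apply Bayes' rule sequentially, carrying P(genus R) forward.
After 'present': normaliser = 0.25·0.2000 + 0.6·0.4500 + 0.3·0.3500; P(genus P) ≈ 0.1176, P(genus Q) ≈ 0.6353, P(genus R) ≈ 0.2471
After 'absent': normaliser = 0.75·0.1176 + 0.4·0.6353 + 0.7·0.2471; P(genus P) ≈ 0.1712, P(genus Q) ≈ 0.4932, P(genus R) ≈ 0.3356
After 'absent': normaliser = 0.75·0.1712 + 0.4·0.4932 + 0.7·0.3356; P(genus P) ≈ 0.2291, P(genus Q) ≈ 0.3519, P(genus R) ≈ 0.4191
After 'present': normaliser = 0.25·0.2291 + 0.6·0.3519 + 0.3·0.4191; P(genus P) ≈ 0.1453, P(genus Q) ≈ 0.5357, P(genus R) ≈ 0.3190

0.3190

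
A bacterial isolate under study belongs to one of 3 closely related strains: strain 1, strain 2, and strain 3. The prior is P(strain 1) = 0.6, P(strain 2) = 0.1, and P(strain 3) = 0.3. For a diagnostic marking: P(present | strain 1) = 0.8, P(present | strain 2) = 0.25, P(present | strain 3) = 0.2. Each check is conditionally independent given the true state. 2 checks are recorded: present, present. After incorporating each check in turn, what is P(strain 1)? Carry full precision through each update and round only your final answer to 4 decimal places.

0.9546

Each posterior becomes the prior for the next update.
After 'present': normaliser = 0.8·0.6000 + 0.25·0.1000 + 0.2·0.3000; P(strain 1) ≈ 0.8496, P(strain 2) ≈ 0.0442, P(strain 3) ≈ 0.1062
After 'present': normaliser = 0.8·0.8496 + 0.25·0.0442 + 0.2·0.1062; P(strain 1) ≈ 0.9546, P(strain 2) ≈ 0.0155, P(strain 3) ≈ 0.0298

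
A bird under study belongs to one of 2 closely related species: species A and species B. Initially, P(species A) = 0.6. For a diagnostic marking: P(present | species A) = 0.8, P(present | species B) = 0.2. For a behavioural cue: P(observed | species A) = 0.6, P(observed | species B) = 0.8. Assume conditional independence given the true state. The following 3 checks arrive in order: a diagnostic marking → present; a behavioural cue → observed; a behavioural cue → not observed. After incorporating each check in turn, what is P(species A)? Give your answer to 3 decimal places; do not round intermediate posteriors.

After a diagnostic marking='present': P(species A) = 0.8·0.6000 / (0.8·0.6000 + 0.2·0.4000) ≈ 0.8571
After a behavioural cue='observed': P(species A) = 0.6·0.8571 / (0.6·0.8571 + 0.8·0.1429) ≈ 0.8182
After a behavioural cue='not observed': P(species A) = 0.4·0.8182 / (0.4·0.8182 + 0.2·0.1818) ≈ 0.9000

0.900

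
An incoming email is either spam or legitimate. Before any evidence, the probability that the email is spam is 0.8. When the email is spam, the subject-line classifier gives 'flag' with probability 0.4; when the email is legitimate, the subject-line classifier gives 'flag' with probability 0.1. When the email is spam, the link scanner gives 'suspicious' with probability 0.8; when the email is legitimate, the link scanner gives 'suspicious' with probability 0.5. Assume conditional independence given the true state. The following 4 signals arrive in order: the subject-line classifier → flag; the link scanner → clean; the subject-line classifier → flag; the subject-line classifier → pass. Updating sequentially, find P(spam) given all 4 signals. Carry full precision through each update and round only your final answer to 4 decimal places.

0.9446

Apply Bayes' rule sequentially, carrying P(spam) forward.
After the subject-line classifier='flag': P(spam) = 0.4·0.8000 / (0.4·0.8000 + 0.1·0.2000) ≈ 0.9412
After the link scanner='clean': P(spam) = 0.2·0.9412 / (0.2·0.9412 + 0.5·0.0588) ≈ 0.8649
After the subject-line classifier='flag': P(spam) = 0.4·0.8649 / (0.4·0.8649 + 0.1·0.1351) ≈ 0.9624
After the subject-line classifier='pass': P(spam) = 0.6·0.9624 / (0.6·0.9624 + 0.9·0.0376) ≈ 0.9446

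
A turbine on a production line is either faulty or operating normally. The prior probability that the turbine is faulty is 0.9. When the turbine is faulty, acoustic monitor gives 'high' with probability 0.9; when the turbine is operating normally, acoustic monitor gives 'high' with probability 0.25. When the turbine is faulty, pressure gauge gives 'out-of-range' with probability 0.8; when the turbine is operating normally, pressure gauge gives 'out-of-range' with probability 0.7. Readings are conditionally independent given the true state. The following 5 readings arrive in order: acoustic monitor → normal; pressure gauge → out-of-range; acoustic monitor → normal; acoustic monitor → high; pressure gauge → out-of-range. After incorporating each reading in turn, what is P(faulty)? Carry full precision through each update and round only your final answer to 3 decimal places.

After acoustic monitor='normal': P(faulty) = 0.1·0.9000 / (0.1·0.9000 + 0.75·0.1000) ≈ 0.5455
After pressure gauge='out-of-range': P(faulty) = 0.8·0.5455 / (0.8·0.5455 + 0.7·0.4545) ≈ 0.5783
After acoustic monitor='normal': P(faulty) = 0.1·0.5783 / (0.1·0.5783 + 0.75·0.4217) ≈ 0.1546
After acoustic monitor='high': P(faulty) = 0.9·0.1546 / (0.9·0.1546 + 0.25·0.8454) ≈ 0.3970
After pressure gauge='out-of-range': P(faulty) = 0.8·0.3970 / (0.8·0.3970 + 0.7·0.6030) ≈ 0.4293

0.429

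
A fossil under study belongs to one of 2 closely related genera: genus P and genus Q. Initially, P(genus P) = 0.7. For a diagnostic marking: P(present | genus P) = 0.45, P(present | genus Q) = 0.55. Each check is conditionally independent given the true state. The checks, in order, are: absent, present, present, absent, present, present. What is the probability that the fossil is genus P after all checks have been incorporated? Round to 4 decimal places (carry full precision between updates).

0.6097

After 'absent': P(genus P) = 0.55·0.7000 / (0.55·0.7000 + 0.45·0.3000) ≈ 0.7404
After 'present': P(genus P) = 0.45·0.7404 / (0.45·0.7404 + 0.55·0.2596) ≈ 0.7000
After 'present': P(genus P) = 0.45·0.7000 / (0.45·0.7000 + 0.55·0.3000) ≈ 0.6562
After 'absent': P(genus P) = 0.55·0.6562 / (0.55·0.6562 + 0.45·0.3438) ≈ 0.7000
After 'present': P(genus P) = 0.45·0.7000 / (0.45·0.7000 + 0.55·0.3000) ≈ 0.6562
After 'present': P(genus P) = 0.45·0.6562 / (0.45·0.6562 + 0.55·0.3438) ≈ 0.6097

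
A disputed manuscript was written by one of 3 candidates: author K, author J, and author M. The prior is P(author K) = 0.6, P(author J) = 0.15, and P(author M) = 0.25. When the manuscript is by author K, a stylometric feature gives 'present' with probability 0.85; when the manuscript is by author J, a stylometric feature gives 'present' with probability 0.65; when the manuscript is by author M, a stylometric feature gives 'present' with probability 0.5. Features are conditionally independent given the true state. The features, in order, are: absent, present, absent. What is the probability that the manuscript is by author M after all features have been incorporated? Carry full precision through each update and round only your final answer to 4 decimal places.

Each posterior becomes the prior for the next update.
After 'absent': normaliser = 0.15·0.6000 + 0.35·0.1500 + 0.5·0.2500; P(author K) ≈ 0.3364, P(author J) ≈ 0.1963, P(author M) ≈ 0.4673
After 'present': normaliser = 0.85·0.3364 + 0.65·0.1963 + 0.5·0.4673; P(author K) ≈ 0.4419, P(author J) ≈ 0.1971, P(author M) ≈ 0.3610
After 'absent': normaliser = 0.15·0.4419 + 0.35·0.1971 + 0.5·0.3610; P(author K) ≈ 0.2099, P(author J) ≈ 0.2185, P(author M) ≈ 0.5716

0.5716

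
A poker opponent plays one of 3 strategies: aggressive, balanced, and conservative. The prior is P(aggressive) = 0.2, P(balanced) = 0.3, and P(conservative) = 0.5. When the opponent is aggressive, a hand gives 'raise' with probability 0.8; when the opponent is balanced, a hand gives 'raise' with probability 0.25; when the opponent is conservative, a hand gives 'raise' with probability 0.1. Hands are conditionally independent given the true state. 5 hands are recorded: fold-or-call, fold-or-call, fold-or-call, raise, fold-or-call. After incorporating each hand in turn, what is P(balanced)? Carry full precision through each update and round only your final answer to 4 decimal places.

After 'fold-or-call': normaliser = 0.2·0.2000 + 0.75·0.3000 + 0.9·0.5000; P(aggressive) ≈ 0.0559, P(balanced) ≈ 0.3147, P(conservative) ≈ 0.6294
After 'fold-or-call': normaliser = 0.2·0.0559 + 0.75·0.3147 + 0.9·0.6294; P(aggressive) ≈ 0.0138, P(balanced) ≈ 0.2901, P(conservative) ≈ 0.6962
After 'fold-or-call': normaliser = 0.2·0.0138 + 0.75·0.2901 + 0.9·0.6962; P(aggressive) ≈ 0.0032, P(balanced) ≈ 0.2569, P(conservative) ≈ 0.7399
After 'raise': normaliser = 0.8·0.0032 + 0.25·0.2569 + 0.1·0.7399; P(aggressive) ≈ 0.0185, P(balanced) ≈ 0.4561, P(conservative) ≈ 0.5254
After 'fold-or-call': normaliser = 0.2·0.0185 + 0.75·0.4561 + 0.9·0.5254; P(aggressive) ≈ 0.0045, P(balanced) ≈ 0.4179, P(conservative) ≈ 0.5776

0.4179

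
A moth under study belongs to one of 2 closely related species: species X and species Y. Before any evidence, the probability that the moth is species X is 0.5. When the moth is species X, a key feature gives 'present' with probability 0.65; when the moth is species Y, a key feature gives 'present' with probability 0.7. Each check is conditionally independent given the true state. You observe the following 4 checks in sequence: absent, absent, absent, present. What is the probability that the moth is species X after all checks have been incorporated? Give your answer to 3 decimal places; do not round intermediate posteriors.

After 'absent': P(species X) = 0.35·0.5000 / (0.35·0.5000 + 0.3·0.5000) ≈ 0.5385
After 'absent': P(species X) = 0.35·0.5385 / (0.35·0.5385 + 0.3·0.4615) ≈ 0.5765
After 'absent': P(species X) = 0.35·0.5765 / (0.35·0.5765 + 0.3·0.4235) ≈ 0.6136
After 'present': P(species X) = 0.65·0.6136 / (0.65·0.6136 + 0.7·0.3864) ≈ 0.5959

0.596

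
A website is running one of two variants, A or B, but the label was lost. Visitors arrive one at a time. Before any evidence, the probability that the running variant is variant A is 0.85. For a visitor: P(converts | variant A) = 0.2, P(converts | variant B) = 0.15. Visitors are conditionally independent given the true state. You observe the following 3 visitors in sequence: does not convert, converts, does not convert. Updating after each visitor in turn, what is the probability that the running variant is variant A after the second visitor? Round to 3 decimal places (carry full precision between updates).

0.877

Each posterior becomes the prior for the next update.
After 'does not convert': P(A) = 0.8·0.8500 / (0.8·0.8500 + 0.85·0.1500) ≈ 0.8421
After 'converts': P(A) = 0.2·0.8421 / (0.2·0.8421 + 0.15·0.1579) ≈ 0.8767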